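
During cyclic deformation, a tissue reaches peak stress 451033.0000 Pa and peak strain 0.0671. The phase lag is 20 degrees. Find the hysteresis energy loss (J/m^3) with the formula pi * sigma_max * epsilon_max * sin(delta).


E_loss = pi * sigma_max * epsilon_max * sin(delta)
delta = 20 deg = 0.3491 rad
sin(delta) = 0.3420
E_loss = pi * 451033.0000 * 0.0671 * 0.3420
E_loss = 32518.6416


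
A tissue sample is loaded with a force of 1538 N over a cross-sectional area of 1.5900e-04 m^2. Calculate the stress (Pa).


stress = F / A
stress = 1538 / 1.5900e-04
stress = 9.6730e+06


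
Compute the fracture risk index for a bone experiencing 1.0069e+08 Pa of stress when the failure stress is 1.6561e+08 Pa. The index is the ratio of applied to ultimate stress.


FRI = applied / ultimate
FRI = 1.0069e+08 / 1.6561e+08
FRI = 0.6080


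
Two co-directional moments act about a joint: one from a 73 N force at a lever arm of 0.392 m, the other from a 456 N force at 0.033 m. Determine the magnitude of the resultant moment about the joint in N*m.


M = F1 * d1 + F2 * d2
M = 73 * 0.392 + 456 * 0.033
M = 28.6160 + 15.0480
M = 43.6640


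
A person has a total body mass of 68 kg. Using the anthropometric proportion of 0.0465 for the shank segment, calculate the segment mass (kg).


m_segment = body_mass * fraction
m_segment = 68 * 0.0465
m_segment = 3.1620


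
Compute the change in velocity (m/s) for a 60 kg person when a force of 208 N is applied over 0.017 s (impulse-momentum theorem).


J = F * dt = 208 * 0.017 = 3.5360 N*s
delta_v = J / m
delta_v = 3.5360 / 60
delta_v = 0.0589


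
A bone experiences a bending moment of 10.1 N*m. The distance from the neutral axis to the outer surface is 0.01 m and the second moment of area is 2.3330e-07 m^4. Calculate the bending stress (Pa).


sigma = M * c / I
sigma = 10.1 * 0.01 / 2.3330e-07
M * c = 0.1010
sigma = 432918.9884


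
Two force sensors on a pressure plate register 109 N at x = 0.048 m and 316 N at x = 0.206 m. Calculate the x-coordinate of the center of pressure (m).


COP_x = (F1*x1 + F2*x2) / (F1 + F2)
COP_x = (109*0.048 + 316*0.206) / (109 + 316)
Numerator = 70.3280
Denominator = 425
COP_x = 0.1655


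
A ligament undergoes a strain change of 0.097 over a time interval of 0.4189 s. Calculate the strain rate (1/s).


strain_rate = delta_strain / delta_t
strain_rate = 0.097 / 0.4189
strain_rate = 0.2316


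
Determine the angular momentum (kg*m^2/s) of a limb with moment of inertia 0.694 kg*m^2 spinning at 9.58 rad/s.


L = I * omega
L = 0.694 * 9.58
L = 6.6485


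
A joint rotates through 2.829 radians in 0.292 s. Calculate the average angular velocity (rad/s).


omega = delta_theta / delta_t
omega = 2.829 / 0.292
omega = 9.6884


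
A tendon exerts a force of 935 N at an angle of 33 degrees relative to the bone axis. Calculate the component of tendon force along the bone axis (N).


F_eff = F_tendon * cos(theta)
theta = 33 deg = 0.5760 rad
cos(theta) = 0.8387
F_eff = 935 * 0.8387
F_eff = 784.1570


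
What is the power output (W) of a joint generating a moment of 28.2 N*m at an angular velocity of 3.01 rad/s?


P = M * omega
P = 28.2 * 3.01
P = 84.8820


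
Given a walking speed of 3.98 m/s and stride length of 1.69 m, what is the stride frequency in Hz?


f = v / stride_length
f = 3.98 / 1.69
f = 2.3550


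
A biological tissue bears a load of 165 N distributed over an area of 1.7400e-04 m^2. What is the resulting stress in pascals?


stress = F / A
stress = 165 / 1.7400e-04
stress = 948275.8621


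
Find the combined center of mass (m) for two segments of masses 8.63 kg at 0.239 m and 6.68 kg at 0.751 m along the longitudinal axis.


COM = (m1*x1 + m2*x2) / (m1 + m2)
COM = (8.63*0.239 + 6.68*0.751) / (8.63 + 6.68)
Numerator = 7.0793
Denominator = 15.3100
COM = 0.4624


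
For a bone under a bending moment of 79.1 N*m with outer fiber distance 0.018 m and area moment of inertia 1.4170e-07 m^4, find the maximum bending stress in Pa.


sigma = M * c / I
sigma = 79.1 * 0.018 / 1.4170e-07
M * c = 1.4238
sigma = 1.0048e+07


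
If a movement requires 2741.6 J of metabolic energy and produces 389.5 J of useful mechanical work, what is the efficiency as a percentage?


eta = (W_mech / E_meta) * 100
eta = (389.5 / 2741.6) * 100
ratio = 0.1421
eta = 14.2070


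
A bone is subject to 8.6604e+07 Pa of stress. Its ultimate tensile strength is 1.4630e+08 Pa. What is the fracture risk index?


FRI = applied / ultimate
FRI = 8.6604e+07 / 1.4630e+08
FRI = 0.5920


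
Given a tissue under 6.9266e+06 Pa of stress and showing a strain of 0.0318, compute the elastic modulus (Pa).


E = stress / strain
E = 6.9266e+06 / 0.0318
E = 2.1782e+08


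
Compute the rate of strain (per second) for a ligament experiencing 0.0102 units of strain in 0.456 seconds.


strain_rate = delta_strain / delta_t
strain_rate = 0.0102 / 0.456
strain_rate = 0.0224


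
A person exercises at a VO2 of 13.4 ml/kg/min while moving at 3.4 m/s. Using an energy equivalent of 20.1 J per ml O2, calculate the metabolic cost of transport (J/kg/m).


Power per kg = VO2 * 20.1 / 60
Power per kg = 13.4 * 20.1 / 60 = 4.4890 W/kg
Cost = power_per_kg / speed
Cost = 4.4890 / 3.4
Cost = 1.3203


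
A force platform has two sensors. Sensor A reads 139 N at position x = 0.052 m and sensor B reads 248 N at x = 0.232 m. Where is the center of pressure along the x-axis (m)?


COP_x = (F1*x1 + F2*x2) / (F1 + F2)
COP_x = (139*0.052 + 248*0.232) / (139 + 248)
Numerator = 64.7640
Denominator = 387
COP_x = 0.1673


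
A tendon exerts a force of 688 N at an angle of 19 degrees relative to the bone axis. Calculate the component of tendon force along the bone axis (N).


F_eff = F_tendon * cos(theta)
theta = 19 deg = 0.3316 rad
cos(theta) = 0.9455
F_eff = 688 * 0.9455
F_eff = 650.5168


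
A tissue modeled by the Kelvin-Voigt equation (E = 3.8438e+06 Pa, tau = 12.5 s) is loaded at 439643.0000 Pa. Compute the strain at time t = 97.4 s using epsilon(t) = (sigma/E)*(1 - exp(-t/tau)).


epsilon(t) = (sigma/E) * (1 - exp(-t/tau))
sigma/E = 439643.0000 / 3.8438e+06 = 0.1144
exp(-t/tau) = exp(-97.4 / 12.5) = 4.1303e-04
epsilon = 0.1144 * (1 - 4.1303e-04)
epsilon = 0.1143


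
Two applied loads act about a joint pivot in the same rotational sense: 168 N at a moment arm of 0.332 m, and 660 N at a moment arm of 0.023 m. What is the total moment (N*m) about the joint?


M = F1 * d1 + F2 * d2
M = 168 * 0.332 + 660 * 0.023
M = 55.7760 + 15.1800
M = 70.9560


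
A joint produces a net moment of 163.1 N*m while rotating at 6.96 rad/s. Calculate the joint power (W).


P = M * omega
P = 163.1 * 6.96
P = 1135.1760


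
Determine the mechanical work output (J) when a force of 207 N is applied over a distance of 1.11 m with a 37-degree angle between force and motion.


W = F * d * cos(theta)
theta = 37 deg = 0.6458 rad
cos(theta) = 0.7986
W = 207 * 1.11 * 0.7986
W = 183.5025


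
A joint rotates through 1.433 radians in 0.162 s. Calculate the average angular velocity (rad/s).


omega = delta_theta / delta_t
omega = 1.433 / 0.162
omega = 8.8457


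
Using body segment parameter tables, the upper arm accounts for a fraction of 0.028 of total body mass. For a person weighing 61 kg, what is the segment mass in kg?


m_segment = body_mass * fraction
m_segment = 61 * 0.028
m_segment = 1.7080


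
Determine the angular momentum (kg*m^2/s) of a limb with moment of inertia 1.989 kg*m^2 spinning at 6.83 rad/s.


L = I * omega
L = 1.989 * 6.83
L = 13.5849


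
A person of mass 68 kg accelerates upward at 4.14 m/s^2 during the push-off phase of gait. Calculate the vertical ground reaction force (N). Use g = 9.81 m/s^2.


GRF = m * (g + a)
GRF = 68 * (9.81 + 4.14)
GRF = 68 * 13.9500
GRF = 948.6000


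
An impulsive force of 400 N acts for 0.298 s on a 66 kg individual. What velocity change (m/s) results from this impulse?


J = F * dt = 400 * 0.298 = 119.2000 N*s
delta_v = J / m
delta_v = 119.2000 / 66
delta_v = 1.8061


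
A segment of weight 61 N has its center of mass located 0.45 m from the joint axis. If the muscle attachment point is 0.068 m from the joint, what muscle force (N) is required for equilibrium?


F_muscle = W * d_load / d_muscle
F_muscle = 61 * 0.45 / 0.068
Numerator = 27.4500
F_muscle = 403.6765


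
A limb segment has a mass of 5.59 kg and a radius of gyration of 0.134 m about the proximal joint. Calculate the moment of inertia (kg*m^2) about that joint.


I = m * k^2
I = 5.59 * 0.134^2
k^2 = 0.0180
I = 0.1004


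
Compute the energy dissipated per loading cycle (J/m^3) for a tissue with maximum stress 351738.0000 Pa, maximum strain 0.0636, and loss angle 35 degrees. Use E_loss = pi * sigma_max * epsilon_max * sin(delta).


E_loss = pi * sigma_max * epsilon_max * sin(delta)
delta = 35 deg = 0.6109 rad
sin(delta) = 0.5736
E_loss = pi * 351738.0000 * 0.0636 * 0.5736
E_loss = 40310.4438


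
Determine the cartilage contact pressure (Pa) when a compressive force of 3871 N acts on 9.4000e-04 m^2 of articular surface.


P = F / A
P = 3871 / 9.4000e-04
P = 4.1181e+06


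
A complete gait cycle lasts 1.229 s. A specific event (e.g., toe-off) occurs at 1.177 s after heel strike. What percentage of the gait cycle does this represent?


pct = (event_time / cycle_time) * 100
pct = (1.177 / 1.229) * 100
ratio = 0.9577
pct = 95.7689


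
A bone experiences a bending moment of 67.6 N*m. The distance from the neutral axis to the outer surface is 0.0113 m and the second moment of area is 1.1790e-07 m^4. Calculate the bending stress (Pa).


sigma = M * c / I
sigma = 67.6 * 0.0113 / 1.1790e-07
M * c = 0.7639
sigma = 6.4791e+06


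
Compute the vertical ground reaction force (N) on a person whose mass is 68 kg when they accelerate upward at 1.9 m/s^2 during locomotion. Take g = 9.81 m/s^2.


GRF = m * (g + a)
GRF = 68 * (9.81 + 1.9)
GRF = 68 * 11.7100
GRF = 796.2800


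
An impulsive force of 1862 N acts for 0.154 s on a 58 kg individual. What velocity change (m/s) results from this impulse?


J = F * dt = 1862 * 0.154 = 286.7480 N*s
delta_v = J / m
delta_v = 286.7480 / 58
delta_v = 4.9439


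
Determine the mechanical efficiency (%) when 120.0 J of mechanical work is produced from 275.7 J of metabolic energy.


eta = (W_mech / E_meta) * 100
eta = (120.0 / 275.7) * 100
ratio = 0.4353
eta = 43.5256


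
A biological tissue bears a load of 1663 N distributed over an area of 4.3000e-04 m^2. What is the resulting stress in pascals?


stress = F / A
stress = 1663 / 4.3000e-04
stress = 3.8674e+06


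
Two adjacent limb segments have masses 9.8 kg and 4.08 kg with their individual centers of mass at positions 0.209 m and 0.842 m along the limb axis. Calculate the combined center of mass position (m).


COM = (m1*x1 + m2*x2) / (m1 + m2)
COM = (9.8*0.209 + 4.08*0.842) / (9.8 + 4.08)
Numerator = 5.4836
Denominator = 13.8800
COM = 0.3951


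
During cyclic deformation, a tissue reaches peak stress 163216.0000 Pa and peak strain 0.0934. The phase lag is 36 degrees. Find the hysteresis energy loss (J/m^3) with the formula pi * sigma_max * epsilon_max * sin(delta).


E_loss = pi * sigma_max * epsilon_max * sin(delta)
delta = 36 deg = 0.6283 rad
sin(delta) = 0.5878
E_loss = pi * 163216.0000 * 0.0934 * 0.5878
E_loss = 28149.9848


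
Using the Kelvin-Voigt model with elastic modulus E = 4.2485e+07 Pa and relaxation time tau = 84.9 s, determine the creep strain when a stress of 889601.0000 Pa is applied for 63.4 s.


epsilon(t) = (sigma/E) * (1 - exp(-t/tau))
sigma/E = 889601.0000 / 4.2485e+07 = 0.0209
exp(-t/tau) = exp(-63.4 / 84.9) = 0.4739
epsilon = 0.0209 * (1 - 0.4739)
epsilon = 0.0110


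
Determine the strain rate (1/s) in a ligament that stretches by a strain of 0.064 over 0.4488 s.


strain_rate = delta_strain / delta_t
strain_rate = 0.064 / 0.4488
strain_rate = 0.1426


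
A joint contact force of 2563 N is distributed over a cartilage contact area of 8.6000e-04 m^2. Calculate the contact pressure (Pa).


P = F / A
P = 2563 / 8.6000e-04
P = 2.9802e+06


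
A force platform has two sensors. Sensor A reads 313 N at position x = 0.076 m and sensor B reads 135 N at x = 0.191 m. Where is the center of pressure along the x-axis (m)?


COP_x = (F1*x1 + F2*x2) / (F1 + F2)
COP_x = (313*0.076 + 135*0.191) / (313 + 135)
Numerator = 49.5730
Denominator = 448
COP_x = 0.1107


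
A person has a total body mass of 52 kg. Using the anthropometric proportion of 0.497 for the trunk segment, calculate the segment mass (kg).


m_segment = body_mass * fraction
m_segment = 52 * 0.497
m_segment = 25.8440


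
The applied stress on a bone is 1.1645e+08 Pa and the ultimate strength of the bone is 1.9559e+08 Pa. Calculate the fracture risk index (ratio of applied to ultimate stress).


FRI = applied / ultimate
FRI = 1.1645e+08 / 1.9559e+08
FRI = 0.5954


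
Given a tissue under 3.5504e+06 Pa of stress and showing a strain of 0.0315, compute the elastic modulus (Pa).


E = stress / strain
E = 3.5504e+06 / 0.0315
E = 1.1271e+08


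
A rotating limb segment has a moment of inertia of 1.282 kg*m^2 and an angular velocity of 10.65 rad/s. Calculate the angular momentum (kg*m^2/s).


L = I * omega
L = 1.282 * 10.65
L = 13.6533


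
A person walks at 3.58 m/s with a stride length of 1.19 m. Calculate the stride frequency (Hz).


f = v / stride_length
f = 3.58 / 1.19
f = 3.0084


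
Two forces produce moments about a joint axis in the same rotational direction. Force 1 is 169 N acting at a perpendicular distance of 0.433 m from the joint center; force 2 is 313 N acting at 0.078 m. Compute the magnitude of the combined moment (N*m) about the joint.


M = F1 * d1 + F2 * d2
M = 169 * 0.433 + 313 * 0.078
M = 73.1770 + 24.4140
M = 97.5910


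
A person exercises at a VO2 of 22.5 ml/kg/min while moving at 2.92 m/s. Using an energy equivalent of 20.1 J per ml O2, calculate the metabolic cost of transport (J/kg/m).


Power per kg = VO2 * 20.1 / 60
Power per kg = 22.5 * 20.1 / 60 = 7.5375 W/kg
Cost = power_per_kg / speed
Cost = 7.5375 / 2.92
Cost = 2.5813


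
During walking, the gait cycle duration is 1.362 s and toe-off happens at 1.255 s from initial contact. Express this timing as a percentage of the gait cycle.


pct = (event_time / cycle_time) * 100
pct = (1.255 / 1.362) * 100
ratio = 0.9214
pct = 92.1439


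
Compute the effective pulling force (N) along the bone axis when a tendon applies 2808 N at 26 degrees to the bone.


F_eff = F_tendon * cos(theta)
theta = 26 deg = 0.4538 rad
cos(theta) = 0.8988
F_eff = 2808 * 0.8988
F_eff = 2523.8137


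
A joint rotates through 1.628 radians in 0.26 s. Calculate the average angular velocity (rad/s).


omega = delta_theta / delta_t
omega = 1.628 / 0.26
omega = 6.2615


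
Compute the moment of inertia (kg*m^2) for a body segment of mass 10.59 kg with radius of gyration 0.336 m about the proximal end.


I = m * k^2
I = 10.59 * 0.336^2
k^2 = 0.1129
I = 1.1956


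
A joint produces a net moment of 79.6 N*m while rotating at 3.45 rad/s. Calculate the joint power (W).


P = M * omega
P = 79.6 * 3.45
P = 274.6200


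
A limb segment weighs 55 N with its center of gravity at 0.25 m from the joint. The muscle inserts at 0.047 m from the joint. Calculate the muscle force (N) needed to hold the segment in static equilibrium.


F_muscle = W * d_load / d_muscle
F_muscle = 55 * 0.25 / 0.047
Numerator = 13.7500
F_muscle = 292.5532


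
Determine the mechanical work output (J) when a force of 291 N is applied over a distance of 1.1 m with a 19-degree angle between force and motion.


W = F * d * cos(theta)
theta = 19 deg = 0.3316 rad
cos(theta) = 0.9455
W = 291 * 1.1 * 0.9455
W = 302.6605


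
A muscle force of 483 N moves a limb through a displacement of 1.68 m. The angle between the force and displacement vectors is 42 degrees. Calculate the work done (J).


W = F * d * cos(theta)
theta = 42 deg = 0.7330 rad
cos(theta) = 0.7431
W = 483 * 1.68 * 0.7431
W = 603.0174


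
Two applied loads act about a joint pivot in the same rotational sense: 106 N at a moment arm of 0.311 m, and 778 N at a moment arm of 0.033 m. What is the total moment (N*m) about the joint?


M = F1 * d1 + F2 * d2
M = 106 * 0.311 + 778 * 0.033
M = 32.9660 + 25.6740
M = 58.6400


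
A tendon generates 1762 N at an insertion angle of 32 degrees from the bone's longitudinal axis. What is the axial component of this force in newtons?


F_eff = F_tendon * cos(theta)
theta = 32 deg = 0.5585 rad
cos(theta) = 0.8480
F_eff = 1762 * 0.8480
F_eff = 1494.2607


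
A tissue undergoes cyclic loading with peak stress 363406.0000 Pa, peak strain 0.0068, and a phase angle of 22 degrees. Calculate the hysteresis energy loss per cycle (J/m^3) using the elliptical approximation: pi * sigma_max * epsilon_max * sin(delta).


E_loss = pi * sigma_max * epsilon_max * sin(delta)
delta = 22 deg = 0.3840 rad
sin(delta) = 0.3746
E_loss = pi * 363406.0000 * 0.0068 * 0.3746
E_loss = 2908.2136


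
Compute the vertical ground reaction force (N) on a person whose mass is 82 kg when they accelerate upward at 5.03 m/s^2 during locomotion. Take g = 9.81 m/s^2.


GRF = m * (g + a)
GRF = 82 * (9.81 + 5.03)
GRF = 82 * 14.8400
GRF = 1216.8800


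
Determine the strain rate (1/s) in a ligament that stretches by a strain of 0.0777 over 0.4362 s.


strain_rate = delta_strain / delta_t
strain_rate = 0.0777 / 0.4362
strain_rate = 0.1781


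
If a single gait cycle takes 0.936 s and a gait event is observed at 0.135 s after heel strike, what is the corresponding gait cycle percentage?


pct = (event_time / cycle_time) * 100
pct = (0.135 / 0.936) * 100
ratio = 0.1442
pct = 14.4231


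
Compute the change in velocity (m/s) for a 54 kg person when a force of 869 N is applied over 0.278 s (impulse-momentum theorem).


J = F * dt = 869 * 0.278 = 241.5820 N*s
delta_v = J / m
delta_v = 241.5820 / 54
delta_v = 4.4737


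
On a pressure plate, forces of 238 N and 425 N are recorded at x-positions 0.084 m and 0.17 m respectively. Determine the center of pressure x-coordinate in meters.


COP_x = (F1*x1 + F2*x2) / (F1 + F2)
COP_x = (238*0.084 + 425*0.17) / (238 + 425)
Numerator = 92.2420
Denominator = 663
COP_x = 0.1391


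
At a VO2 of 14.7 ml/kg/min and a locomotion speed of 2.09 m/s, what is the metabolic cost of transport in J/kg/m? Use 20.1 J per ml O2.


Power per kg = VO2 * 20.1 / 60
Power per kg = 14.7 * 20.1 / 60 = 4.9245 W/kg
Cost = power_per_kg / speed
Cost = 4.9245 / 2.09
Cost = 2.3562


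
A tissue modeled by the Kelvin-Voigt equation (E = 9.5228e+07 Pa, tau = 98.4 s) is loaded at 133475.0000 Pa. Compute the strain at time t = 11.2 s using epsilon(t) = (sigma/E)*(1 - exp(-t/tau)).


epsilon(t) = (sigma/E) * (1 - exp(-t/tau))
sigma/E = 133475.0000 / 9.5228e+07 = 0.0014
exp(-t/tau) = exp(-11.2 / 98.4) = 0.8924
epsilon = 0.0014 * (1 - 0.8924)
epsilon = 1.5079e-04


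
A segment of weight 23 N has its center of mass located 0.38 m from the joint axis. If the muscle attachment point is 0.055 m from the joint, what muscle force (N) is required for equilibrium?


F_muscle = W * d_load / d_muscle
F_muscle = 23 * 0.38 / 0.055
Numerator = 8.7400
F_muscle = 158.9091


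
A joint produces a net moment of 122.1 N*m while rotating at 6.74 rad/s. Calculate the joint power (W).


P = M * omega
P = 122.1 * 6.74
P = 822.9540


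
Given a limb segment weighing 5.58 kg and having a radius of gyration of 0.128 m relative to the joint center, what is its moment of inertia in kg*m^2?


I = m * k^2
I = 5.58 * 0.128^2
k^2 = 0.0164
I = 0.0914


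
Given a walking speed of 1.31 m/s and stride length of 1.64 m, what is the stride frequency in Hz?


f = v / stride_length
f = 1.31 / 1.64
f = 0.7988


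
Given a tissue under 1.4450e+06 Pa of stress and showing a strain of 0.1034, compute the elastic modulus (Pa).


E = stress / strain
E = 1.4450e+06 / 0.1034
E = 1.3975e+07


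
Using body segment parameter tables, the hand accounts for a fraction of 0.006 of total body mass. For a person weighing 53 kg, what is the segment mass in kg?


m_segment = body_mass * fraction
m_segment = 53 * 0.006
m_segment = 0.3180


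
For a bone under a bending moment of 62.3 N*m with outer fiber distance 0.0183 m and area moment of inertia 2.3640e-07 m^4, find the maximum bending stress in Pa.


sigma = M * c / I
sigma = 62.3 * 0.0183 / 2.3640e-07
M * c = 1.1401
sigma = 4.8227e+06


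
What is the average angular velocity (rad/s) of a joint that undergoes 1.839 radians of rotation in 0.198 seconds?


omega = delta_theta / delta_t
omega = 1.839 / 0.198
omega = 9.2879


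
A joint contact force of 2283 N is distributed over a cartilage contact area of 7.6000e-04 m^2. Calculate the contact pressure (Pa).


P = F / A
P = 2283 / 7.6000e-04
P = 3.0039e+06


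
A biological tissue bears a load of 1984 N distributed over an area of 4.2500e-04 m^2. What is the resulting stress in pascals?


stress = F / A
stress = 1984 / 4.2500e-04
stress = 4.6682e+06


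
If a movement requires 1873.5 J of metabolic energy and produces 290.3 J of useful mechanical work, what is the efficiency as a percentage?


eta = (W_mech / E_meta) * 100
eta = (290.3 / 1873.5) * 100
ratio = 0.1550
eta = 15.4951


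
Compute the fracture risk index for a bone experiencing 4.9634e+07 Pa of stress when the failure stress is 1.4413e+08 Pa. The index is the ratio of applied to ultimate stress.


FRI = applied / ultimate
FRI = 4.9634e+07 / 1.4413e+08
FRI = 0.3444


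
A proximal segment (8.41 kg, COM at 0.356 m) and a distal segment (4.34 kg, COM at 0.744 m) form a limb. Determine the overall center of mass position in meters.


COM = (m1*x1 + m2*x2) / (m1 + m2)
COM = (8.41*0.356 + 4.34*0.744) / (8.41 + 4.34)
Numerator = 6.2229
Denominator = 12.7500
COM = 0.4881


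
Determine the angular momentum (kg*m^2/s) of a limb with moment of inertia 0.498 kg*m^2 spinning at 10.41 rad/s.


L = I * omega
L = 0.498 * 10.41
L = 5.1842


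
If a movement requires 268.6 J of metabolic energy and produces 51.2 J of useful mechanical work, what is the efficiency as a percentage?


eta = (W_mech / E_meta) * 100
eta = (51.2 / 268.6) * 100
ratio = 0.1906
eta = 19.0618


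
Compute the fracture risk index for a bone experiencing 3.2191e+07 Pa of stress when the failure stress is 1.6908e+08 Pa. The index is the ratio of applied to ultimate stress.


FRI = applied / ultimate
FRI = 3.2191e+07 / 1.6908e+08
FRI = 0.1904


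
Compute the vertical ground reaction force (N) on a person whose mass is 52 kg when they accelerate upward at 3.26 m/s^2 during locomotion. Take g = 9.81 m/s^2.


GRF = m * (g + a)
GRF = 52 * (9.81 + 3.26)
GRF = 52 * 13.0700
GRF = 679.6400


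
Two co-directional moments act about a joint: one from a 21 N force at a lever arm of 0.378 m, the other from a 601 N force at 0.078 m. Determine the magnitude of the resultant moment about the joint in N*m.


M = F1 * d1 + F2 * d2
M = 21 * 0.378 + 601 * 0.078
M = 7.9380 + 46.8780
M = 54.8160


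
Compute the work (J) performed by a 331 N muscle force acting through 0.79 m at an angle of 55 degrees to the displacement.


W = F * d * cos(theta)
theta = 55 deg = 0.9599 rad
cos(theta) = 0.5736
W = 331 * 0.79 * 0.5736
W = 149.9845


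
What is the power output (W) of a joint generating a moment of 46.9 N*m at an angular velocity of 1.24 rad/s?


P = M * omega
P = 46.9 * 1.24
P = 58.1560


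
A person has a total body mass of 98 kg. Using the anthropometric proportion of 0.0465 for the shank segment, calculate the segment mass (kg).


m_segment = body_mass * fraction
m_segment = 98 * 0.0465
m_segment = 4.5570


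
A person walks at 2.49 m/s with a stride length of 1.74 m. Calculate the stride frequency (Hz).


f = v / stride_length
f = 2.49 / 1.74
f = 1.4310


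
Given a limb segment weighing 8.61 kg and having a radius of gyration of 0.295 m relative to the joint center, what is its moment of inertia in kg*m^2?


I = m * k^2
I = 8.61 * 0.295^2
k^2 = 0.0870
I = 0.7493


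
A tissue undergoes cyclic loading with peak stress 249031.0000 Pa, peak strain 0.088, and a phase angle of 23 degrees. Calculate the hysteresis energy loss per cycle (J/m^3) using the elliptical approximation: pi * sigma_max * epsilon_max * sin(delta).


E_loss = pi * sigma_max * epsilon_max * sin(delta)
delta = 23 deg = 0.4014 rad
sin(delta) = 0.3907
E_loss = pi * 249031.0000 * 0.088 * 0.3907
E_loss = 26900.7240


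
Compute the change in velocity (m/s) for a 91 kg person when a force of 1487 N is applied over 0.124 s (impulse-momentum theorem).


J = F * dt = 1487 * 0.124 = 184.3880 N*s
delta_v = J / m
delta_v = 184.3880 / 91
delta_v = 2.0262


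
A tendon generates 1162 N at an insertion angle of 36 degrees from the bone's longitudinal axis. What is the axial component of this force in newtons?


F_eff = F_tendon * cos(theta)
theta = 36 deg = 0.6283 rad
cos(theta) = 0.8090
F_eff = 1162 * 0.8090
F_eff = 940.0777


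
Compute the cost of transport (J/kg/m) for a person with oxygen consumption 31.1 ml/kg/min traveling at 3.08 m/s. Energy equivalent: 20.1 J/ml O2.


Power per kg = VO2 * 20.1 / 60
Power per kg = 31.1 * 20.1 / 60 = 10.4185 W/kg
Cost = power_per_kg / speed
Cost = 10.4185 / 3.08
Cost = 3.3826


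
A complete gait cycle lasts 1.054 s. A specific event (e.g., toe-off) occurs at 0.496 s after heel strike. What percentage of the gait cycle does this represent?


pct = (event_time / cycle_time) * 100
pct = (0.496 / 1.054) * 100
ratio = 0.4706
pct = 47.0588


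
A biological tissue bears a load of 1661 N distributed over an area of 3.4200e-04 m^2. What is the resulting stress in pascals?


stress = F / A
stress = 1661 / 3.4200e-04
stress = 4.8567e+06


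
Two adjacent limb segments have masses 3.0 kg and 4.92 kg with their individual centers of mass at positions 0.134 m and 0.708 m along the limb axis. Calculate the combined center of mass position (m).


COM = (m1*x1 + m2*x2) / (m1 + m2)
COM = (3.0*0.134 + 4.92*0.708) / (3.0 + 4.92)
Numerator = 3.8854
Denominator = 7.9200
COM = 0.4906


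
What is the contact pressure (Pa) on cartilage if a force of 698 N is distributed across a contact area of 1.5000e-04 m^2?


P = F / A
P = 698 / 1.5000e-04
P = 4.6533e+06


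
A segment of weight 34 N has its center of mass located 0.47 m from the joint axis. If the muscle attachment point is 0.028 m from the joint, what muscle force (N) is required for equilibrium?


F_muscle = W * d_load / d_muscle
F_muscle = 34 * 0.47 / 0.028
Numerator = 15.9800
F_muscle = 570.7143


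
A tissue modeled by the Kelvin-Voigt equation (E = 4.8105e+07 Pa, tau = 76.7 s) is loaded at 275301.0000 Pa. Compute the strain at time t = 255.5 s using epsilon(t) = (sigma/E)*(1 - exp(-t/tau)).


epsilon(t) = (sigma/E) * (1 - exp(-t/tau))
sigma/E = 275301.0000 / 4.8105e+07 = 0.0057
exp(-t/tau) = exp(-255.5 / 76.7) = 0.0358
epsilon = 0.0057 * (1 - 0.0358)
epsilon = 0.0055


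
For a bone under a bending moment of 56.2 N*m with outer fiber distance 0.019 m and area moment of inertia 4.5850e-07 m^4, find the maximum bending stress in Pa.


sigma = M * c / I
sigma = 56.2 * 0.019 / 4.5850e-07
M * c = 1.0678
sigma = 2.3289e+06


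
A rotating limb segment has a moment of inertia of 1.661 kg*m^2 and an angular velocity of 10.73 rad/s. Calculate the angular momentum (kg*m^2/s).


L = I * omega
L = 1.661 * 10.73
L = 17.8225


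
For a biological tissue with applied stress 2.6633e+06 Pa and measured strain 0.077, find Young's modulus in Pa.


E = stress / strain
E = 2.6633e+06 / 0.077
E = 3.4588e+07


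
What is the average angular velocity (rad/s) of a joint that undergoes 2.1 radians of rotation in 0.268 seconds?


omega = delta_theta / delta_t
omega = 2.1 / 0.268
omega = 7.8358


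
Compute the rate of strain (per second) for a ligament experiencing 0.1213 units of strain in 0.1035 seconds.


strain_rate = delta_strain / delta_t
strain_rate = 0.1213 / 0.1035
strain_rate = 1.1720


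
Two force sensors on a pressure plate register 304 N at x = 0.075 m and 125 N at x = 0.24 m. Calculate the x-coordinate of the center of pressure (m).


COP_x = (F1*x1 + F2*x2) / (F1 + F2)
COP_x = (304*0.075 + 125*0.24) / (304 + 125)
Numerator = 52.8000
Denominator = 429
COP_x = 0.1231


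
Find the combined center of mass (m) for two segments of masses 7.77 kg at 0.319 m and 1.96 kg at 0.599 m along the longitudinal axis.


COM = (m1*x1 + m2*x2) / (m1 + m2)
COM = (7.77*0.319 + 1.96*0.599) / (7.77 + 1.96)
Numerator = 3.6527
Denominator = 9.7300
COM = 0.3754


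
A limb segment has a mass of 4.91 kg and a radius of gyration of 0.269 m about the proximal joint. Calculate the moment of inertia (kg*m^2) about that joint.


I = m * k^2
I = 4.91 * 0.269^2
k^2 = 0.0724
I = 0.3553


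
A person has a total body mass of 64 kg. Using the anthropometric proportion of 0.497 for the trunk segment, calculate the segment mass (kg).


m_segment = body_mass * fraction
m_segment = 64 * 0.497
m_segment = 31.8080


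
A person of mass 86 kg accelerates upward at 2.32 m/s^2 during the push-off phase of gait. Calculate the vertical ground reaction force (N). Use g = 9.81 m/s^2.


GRF = m * (g + a)
GRF = 86 * (9.81 + 2.32)
GRF = 86 * 12.1300
GRF = 1043.1800


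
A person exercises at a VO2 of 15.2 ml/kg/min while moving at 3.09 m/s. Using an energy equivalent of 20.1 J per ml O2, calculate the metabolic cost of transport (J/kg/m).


Power per kg = VO2 * 20.1 / 60
Power per kg = 15.2 * 20.1 / 60 = 5.0920 W/kg
Cost = power_per_kg / speed
Cost = 5.0920 / 3.09
Cost = 1.6479


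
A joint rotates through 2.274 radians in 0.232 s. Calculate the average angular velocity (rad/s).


omega = delta_theta / delta_t
omega = 2.274 / 0.232
omega = 9.8017


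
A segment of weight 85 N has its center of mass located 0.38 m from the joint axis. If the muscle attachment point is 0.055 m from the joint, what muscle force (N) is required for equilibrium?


F_muscle = W * d_load / d_muscle
F_muscle = 85 * 0.38 / 0.055
Numerator = 32.3000
F_muscle = 587.2727


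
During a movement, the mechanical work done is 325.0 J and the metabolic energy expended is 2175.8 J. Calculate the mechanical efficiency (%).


eta = (W_mech / E_meta) * 100
eta = (325.0 / 2175.8) * 100
ratio = 0.1494
eta = 14.9370


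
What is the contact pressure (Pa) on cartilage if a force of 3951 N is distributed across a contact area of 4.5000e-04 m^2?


P = F / A
P = 3951 / 4.5000e-04
P = 8.7800e+06


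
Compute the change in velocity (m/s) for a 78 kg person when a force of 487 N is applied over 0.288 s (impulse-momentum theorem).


J = F * dt = 487 * 0.288 = 140.2560 N*s
delta_v = J / m
delta_v = 140.2560 / 78
delta_v = 1.7982


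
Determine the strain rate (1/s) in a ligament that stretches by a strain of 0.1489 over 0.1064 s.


strain_rate = delta_strain / delta_t
strain_rate = 0.1489 / 0.1064
strain_rate = 1.3994


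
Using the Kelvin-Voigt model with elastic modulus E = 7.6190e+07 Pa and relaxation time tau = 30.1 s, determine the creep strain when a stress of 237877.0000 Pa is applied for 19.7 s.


epsilon(t) = (sigma/E) * (1 - exp(-t/tau))
sigma/E = 237877.0000 / 7.6190e+07 = 0.0031
exp(-t/tau) = exp(-19.7 / 30.1) = 0.5197
epsilon = 0.0031 * (1 - 0.5197)
epsilon = 0.0015


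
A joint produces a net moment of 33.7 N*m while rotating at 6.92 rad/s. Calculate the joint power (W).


P = M * omega
P = 33.7 * 6.92
P = 233.2040


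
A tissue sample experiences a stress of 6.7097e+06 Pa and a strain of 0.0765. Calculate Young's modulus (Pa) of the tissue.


E = stress / strain
E = 6.7097e+06 / 0.0765
E = 8.7708e+07


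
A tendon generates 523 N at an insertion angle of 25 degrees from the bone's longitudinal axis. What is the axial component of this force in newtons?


F_eff = F_tendon * cos(theta)
theta = 25 deg = 0.4363 rad
cos(theta) = 0.9063
F_eff = 523 * 0.9063
F_eff = 473.9990


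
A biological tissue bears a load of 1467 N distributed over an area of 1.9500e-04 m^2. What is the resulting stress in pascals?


stress = F / A
stress = 1467 / 1.9500e-04
stress = 7.5231e+06


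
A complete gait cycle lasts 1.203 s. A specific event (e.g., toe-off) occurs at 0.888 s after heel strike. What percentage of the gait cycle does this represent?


pct = (event_time / cycle_time) * 100
pct = (0.888 / 1.203) * 100
ratio = 0.7382
pct = 73.8155


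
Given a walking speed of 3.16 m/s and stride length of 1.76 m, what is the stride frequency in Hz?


f = v / stride_length
f = 3.16 / 1.76
f = 1.7955


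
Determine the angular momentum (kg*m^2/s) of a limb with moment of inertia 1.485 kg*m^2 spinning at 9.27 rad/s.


L = I * omega
L = 1.485 * 9.27
L = 13.7660


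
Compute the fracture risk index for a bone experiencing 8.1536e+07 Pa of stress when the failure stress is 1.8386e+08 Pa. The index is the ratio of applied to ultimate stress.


FRI = applied / ultimate
FRI = 8.1536e+07 / 1.8386e+08
FRI = 0.4435


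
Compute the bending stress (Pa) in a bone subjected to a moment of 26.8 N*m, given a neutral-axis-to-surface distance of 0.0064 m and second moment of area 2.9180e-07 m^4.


sigma = M * c / I
sigma = 26.8 * 0.0064 / 2.9180e-07
M * c = 0.1715
sigma = 587799.8629


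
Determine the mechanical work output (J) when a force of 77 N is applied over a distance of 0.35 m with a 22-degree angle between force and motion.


W = F * d * cos(theta)
theta = 22 deg = 0.3840 rad
cos(theta) = 0.9272
W = 77 * 0.35 * 0.9272
W = 24.9876


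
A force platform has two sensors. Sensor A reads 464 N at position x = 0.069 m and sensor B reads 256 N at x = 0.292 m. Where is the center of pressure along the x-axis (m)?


COP_x = (F1*x1 + F2*x2) / (F1 + F2)
COP_x = (464*0.069 + 256*0.292) / (464 + 256)
Numerator = 106.7680
Denominator = 720
COP_x = 0.1483


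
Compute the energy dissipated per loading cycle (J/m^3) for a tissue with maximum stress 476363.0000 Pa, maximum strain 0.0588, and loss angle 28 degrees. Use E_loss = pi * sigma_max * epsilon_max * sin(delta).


E_loss = pi * sigma_max * epsilon_max * sin(delta)
delta = 28 deg = 0.4887 rad
sin(delta) = 0.4695
E_loss = pi * 476363.0000 * 0.0588 * 0.4695
E_loss = 41311.8374


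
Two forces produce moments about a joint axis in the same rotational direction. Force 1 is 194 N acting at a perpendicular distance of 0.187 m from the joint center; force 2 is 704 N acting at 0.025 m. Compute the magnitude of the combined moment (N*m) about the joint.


M = F1 * d1 + F2 * d2
M = 194 * 0.187 + 704 * 0.025
M = 36.2780 + 17.6000
M = 53.8780


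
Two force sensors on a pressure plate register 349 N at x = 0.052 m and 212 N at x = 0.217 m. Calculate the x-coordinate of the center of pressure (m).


COP_x = (F1*x1 + F2*x2) / (F1 + F2)
COP_x = (349*0.052 + 212*0.217) / (349 + 212)
Numerator = 64.1520
Denominator = 561
COP_x = 0.1144


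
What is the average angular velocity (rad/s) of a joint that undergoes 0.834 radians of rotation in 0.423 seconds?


omega = delta_theta / delta_t
omega = 0.834 / 0.423
omega = 1.9716


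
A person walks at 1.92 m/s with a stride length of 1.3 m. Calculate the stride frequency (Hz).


f = v / stride_length
f = 1.92 / 1.3
f = 1.4769


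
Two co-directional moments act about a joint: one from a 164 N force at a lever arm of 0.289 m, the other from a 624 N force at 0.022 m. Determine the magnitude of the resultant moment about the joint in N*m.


M = F1 * d1 + F2 * d2
M = 164 * 0.289 + 624 * 0.022
M = 47.3960 + 13.7280
M = 61.1240


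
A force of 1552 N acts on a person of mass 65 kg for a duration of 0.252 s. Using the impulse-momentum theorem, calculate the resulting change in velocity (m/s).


J = F * dt = 1552 * 0.252 = 391.1040 N*s
delta_v = J / m
delta_v = 391.1040 / 65
delta_v = 6.0170


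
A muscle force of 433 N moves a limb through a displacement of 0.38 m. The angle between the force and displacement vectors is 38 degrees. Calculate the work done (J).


W = F * d * cos(theta)
theta = 38 deg = 0.6632 rad
cos(theta) = 0.7880
W = 433 * 0.38 * 0.7880
W = 129.6593


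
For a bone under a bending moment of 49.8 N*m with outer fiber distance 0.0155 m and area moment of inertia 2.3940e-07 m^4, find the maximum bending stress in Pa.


sigma = M * c / I
sigma = 49.8 * 0.0155 / 2.3940e-07
M * c = 0.7719
sigma = 3.2243e+06


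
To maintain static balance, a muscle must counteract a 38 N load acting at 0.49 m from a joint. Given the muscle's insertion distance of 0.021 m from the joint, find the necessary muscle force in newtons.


F_muscle = W * d_load / d_muscle
F_muscle = 38 * 0.49 / 0.021
Numerator = 18.6200
F_muscle = 886.6667


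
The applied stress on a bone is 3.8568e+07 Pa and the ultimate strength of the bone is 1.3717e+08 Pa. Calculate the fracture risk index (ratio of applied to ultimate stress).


FRI = applied / ultimate
FRI = 3.8568e+07 / 1.3717e+08
FRI = 0.2812


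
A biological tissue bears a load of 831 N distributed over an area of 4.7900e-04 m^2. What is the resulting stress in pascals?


stress = F / A
stress = 831 / 4.7900e-04
stress = 1.7349e+06


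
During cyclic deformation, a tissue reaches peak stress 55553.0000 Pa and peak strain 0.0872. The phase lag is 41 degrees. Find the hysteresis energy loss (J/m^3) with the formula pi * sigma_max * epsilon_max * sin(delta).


E_loss = pi * sigma_max * epsilon_max * sin(delta)
delta = 41 deg = 0.7156 rad
sin(delta) = 0.6561
E_loss = pi * 55553.0000 * 0.0872 * 0.6561
E_loss = 9984.2809


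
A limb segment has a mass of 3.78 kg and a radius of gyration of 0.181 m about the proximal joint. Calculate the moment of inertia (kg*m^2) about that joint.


I = m * k^2
I = 3.78 * 0.181^2
k^2 = 0.0328
I = 0.1238


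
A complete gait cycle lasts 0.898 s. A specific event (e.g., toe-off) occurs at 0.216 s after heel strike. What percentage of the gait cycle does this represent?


pct = (event_time / cycle_time) * 100
pct = (0.216 / 0.898) * 100
ratio = 0.2405
pct = 24.0535


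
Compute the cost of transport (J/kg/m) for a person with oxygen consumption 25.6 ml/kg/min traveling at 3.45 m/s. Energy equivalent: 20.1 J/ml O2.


Power per kg = VO2 * 20.1 / 60
Power per kg = 25.6 * 20.1 / 60 = 8.5760 W/kg
Cost = power_per_kg / speed
Cost = 8.5760 / 3.45
Cost = 2.4858


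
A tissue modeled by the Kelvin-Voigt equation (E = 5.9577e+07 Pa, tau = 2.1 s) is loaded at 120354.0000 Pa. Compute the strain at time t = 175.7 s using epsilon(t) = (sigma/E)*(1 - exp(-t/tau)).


epsilon(t) = (sigma/E) * (1 - exp(-t/tau))
sigma/E = 120354.0000 / 5.9577e+07 = 0.0020
exp(-t/tau) = exp(-175.7 / 2.1) = 4.6135e-37
epsilon = 0.0020 * (1 - 4.6135e-37)
epsilon = 0.0020


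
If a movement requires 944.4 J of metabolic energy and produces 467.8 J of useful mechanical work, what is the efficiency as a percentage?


eta = (W_mech / E_meta) * 100
eta = (467.8 / 944.4) * 100
ratio = 0.4953
eta = 49.5341


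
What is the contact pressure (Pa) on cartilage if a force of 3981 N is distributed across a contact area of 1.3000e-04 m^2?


P = F / A
P = 3981 / 1.3000e-04
P = 3.0623e+07


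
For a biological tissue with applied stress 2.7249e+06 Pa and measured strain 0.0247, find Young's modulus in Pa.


E = stress / strain
E = 2.7249e+06 / 0.0247
E = 1.1032e+08


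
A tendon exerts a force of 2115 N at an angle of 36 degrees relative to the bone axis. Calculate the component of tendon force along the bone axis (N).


F_eff = F_tendon * cos(theta)
theta = 36 deg = 0.6283 rad
cos(theta) = 0.8090
F_eff = 2115 * 0.8090
F_eff = 1711.0709
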